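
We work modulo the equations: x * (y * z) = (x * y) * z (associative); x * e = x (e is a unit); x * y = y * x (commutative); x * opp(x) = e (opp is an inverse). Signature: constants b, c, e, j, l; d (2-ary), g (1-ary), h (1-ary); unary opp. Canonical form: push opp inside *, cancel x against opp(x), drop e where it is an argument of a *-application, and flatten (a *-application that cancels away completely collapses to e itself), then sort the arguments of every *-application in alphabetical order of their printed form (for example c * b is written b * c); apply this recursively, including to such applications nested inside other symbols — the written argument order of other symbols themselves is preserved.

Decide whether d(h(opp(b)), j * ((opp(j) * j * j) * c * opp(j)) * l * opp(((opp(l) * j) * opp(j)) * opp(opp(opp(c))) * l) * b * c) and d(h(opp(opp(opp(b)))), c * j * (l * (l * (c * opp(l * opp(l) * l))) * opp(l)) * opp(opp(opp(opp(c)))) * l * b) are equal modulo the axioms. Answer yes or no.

Left:  d(h(opp(b)), j * ((opp(j) * j * j) * c * opp(j)) * l * opp(((opp(l) * j) * opp(j)) * opp(opp(opp(c))) * l) * b * c)
  Work inside:  j * ((opp(j) * j * j) * c * opp(j)) * l * opp(((opp(l) * j) * opp(j)) * opp(opp(opp(c))) * l) * b * c
  Push opp inside:  distribute opp over * and collapse double opp
  Combine occurrences:  j * c * c * c * l * b
  Order the arguments:  b * c * c * c * j * l
  Rebuild:  d(h(opp(b)), b * c * c * c * j * l)
Right:  d(h(opp(opp(opp(b)))), c * j * (l * (l * (c * opp(l * opp(l) * l))) * opp(l)) * opp(opp(opp(opp(c)))) * l * b)
  Descend into:  c * j * (l * (l * (c * opp(l * opp(l) * l))) * opp(l)) * opp(opp(opp(opp(c)))) * l * b
  Push opp inside:  distribute opp over * and collapse double opp
  Collect:  c * c * c * j * l * b
  Sort:  b * c * c * c * j * l
  Reassemble:  d(h(opp(b)), b * c * c * c * j * l)

Answer: yes — both canonical forms are d(h(opp(b)), b * c * c * c * j * l)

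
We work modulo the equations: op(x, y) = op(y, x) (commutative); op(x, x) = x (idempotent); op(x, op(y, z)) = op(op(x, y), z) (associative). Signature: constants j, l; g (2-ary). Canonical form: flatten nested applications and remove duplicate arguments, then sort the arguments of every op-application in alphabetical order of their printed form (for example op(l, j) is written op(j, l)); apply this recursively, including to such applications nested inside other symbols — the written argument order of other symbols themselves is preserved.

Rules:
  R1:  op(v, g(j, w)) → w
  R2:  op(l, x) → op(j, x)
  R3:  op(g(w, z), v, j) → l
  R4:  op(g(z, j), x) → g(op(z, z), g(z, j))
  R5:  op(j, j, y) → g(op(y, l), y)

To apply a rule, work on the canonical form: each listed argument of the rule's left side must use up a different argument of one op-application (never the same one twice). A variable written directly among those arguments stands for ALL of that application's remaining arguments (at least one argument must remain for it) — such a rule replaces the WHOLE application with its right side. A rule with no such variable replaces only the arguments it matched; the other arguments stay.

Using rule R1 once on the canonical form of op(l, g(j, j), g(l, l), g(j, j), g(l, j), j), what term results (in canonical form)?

Answer: j

Derivation:
Canonical form:  op(g(j, j), g(l, j), g(l, l), j, l)
R1 matches:  uses g(j, j);  v := op(g(l, j), g(l, l), j, l), w := j
Every leftover argument binds to the variable; the entire application is replaced.
Giving:  j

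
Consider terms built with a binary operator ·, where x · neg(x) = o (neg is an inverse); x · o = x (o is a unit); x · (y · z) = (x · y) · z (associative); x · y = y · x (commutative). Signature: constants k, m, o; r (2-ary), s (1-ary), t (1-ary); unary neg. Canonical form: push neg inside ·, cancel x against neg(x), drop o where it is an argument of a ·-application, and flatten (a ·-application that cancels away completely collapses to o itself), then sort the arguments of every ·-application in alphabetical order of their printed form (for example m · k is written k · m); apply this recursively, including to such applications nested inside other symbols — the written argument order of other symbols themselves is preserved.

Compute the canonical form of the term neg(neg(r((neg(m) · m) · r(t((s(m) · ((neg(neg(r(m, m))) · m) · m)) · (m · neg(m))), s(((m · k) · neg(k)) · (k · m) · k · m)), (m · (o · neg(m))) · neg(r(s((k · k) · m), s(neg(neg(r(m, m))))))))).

Answer: r(r(t(m · m · r(m, m) · s(m)), s(k · k · m · m · m)), neg(r(s(k · k · m), s(r(m, m)))))

Derivation:
Push neg inside:  distribute neg over · and collapse double neg
Combine occurrences:  r(r(t(m · m · r(m, m) · s(m)), s(k · k · m · m · m)), neg(r(s(k · k · m), s(r(m, m)))))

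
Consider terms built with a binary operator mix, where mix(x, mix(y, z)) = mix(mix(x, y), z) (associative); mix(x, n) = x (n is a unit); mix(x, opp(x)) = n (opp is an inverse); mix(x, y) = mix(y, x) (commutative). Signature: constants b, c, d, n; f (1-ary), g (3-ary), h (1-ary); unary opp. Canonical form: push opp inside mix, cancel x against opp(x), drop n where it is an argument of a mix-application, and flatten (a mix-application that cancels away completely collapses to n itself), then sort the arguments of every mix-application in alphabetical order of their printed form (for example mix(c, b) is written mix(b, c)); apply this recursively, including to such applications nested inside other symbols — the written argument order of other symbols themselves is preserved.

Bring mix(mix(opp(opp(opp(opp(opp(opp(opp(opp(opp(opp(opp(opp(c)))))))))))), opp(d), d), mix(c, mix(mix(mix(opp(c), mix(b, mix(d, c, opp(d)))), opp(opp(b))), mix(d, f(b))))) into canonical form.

Push opp inside:  distribute opp over mix and collapse double opp
Collect:  mix(c, c, d, b, b, f(b))
Sort arguments:  mix(b, b, c, c, d, f(b))

Answer: mix(b, b, c, c, d, f(b))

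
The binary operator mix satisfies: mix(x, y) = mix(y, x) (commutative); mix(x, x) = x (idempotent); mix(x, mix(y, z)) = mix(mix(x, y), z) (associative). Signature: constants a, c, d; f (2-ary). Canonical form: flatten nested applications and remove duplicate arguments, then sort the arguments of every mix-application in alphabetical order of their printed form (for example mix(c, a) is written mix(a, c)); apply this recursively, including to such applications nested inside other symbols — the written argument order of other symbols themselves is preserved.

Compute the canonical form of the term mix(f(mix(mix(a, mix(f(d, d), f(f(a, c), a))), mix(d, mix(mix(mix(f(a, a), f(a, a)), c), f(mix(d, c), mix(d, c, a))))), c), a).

Answer: mix(a, f(mix(a, c, d, f(a, a), f(d, d), f(f(a, c), a), f(mix(c, d), mix(a, c, d))), c))

Derivation:
Simplify inside:  f(mix(mix(a, mix(f(d, d), f(f(a, c), a))), mix(d, mix(mix(mix(f(a, a), f(a, a)), c), f(mix(d, c), mix(d, c, a))))), c)  →  f(mix(a, c, d, f(a, a), f(d, d), f(f(a, c), a), f(mix(c, d), mix(a, c, d))), c)
Sort arguments:  mix(a, f(mix(a, c, d, f(a, a), f(d, d), f(f(a, c), a), f(mix(c, d), mix(a, c, d))), c))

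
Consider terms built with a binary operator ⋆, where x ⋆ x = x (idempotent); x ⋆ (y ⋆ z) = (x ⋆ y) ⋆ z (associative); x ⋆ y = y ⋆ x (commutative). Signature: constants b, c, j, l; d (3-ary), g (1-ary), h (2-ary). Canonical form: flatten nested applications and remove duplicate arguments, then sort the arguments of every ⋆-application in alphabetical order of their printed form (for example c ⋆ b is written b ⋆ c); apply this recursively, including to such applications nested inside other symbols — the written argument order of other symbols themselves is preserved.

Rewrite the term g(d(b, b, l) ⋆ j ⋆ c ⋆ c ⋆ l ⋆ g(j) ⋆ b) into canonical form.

Work inside:  d(b, b, l) ⋆ j ⋆ c ⋆ c ⋆ l ⋆ g(j) ⋆ b
Drop duplicates:  drop duplicate c
Sort:  b ⋆ c ⋆ d(b, b, l) ⋆ g(j) ⋆ j ⋆ l
Put back:  g(b ⋆ c ⋆ d(b, b, l) ⋆ g(j) ⋆ j ⋆ l)

Answer: g(b ⋆ c ⋆ d(b, b, l) ⋆ g(j) ⋆ j ⋆ l)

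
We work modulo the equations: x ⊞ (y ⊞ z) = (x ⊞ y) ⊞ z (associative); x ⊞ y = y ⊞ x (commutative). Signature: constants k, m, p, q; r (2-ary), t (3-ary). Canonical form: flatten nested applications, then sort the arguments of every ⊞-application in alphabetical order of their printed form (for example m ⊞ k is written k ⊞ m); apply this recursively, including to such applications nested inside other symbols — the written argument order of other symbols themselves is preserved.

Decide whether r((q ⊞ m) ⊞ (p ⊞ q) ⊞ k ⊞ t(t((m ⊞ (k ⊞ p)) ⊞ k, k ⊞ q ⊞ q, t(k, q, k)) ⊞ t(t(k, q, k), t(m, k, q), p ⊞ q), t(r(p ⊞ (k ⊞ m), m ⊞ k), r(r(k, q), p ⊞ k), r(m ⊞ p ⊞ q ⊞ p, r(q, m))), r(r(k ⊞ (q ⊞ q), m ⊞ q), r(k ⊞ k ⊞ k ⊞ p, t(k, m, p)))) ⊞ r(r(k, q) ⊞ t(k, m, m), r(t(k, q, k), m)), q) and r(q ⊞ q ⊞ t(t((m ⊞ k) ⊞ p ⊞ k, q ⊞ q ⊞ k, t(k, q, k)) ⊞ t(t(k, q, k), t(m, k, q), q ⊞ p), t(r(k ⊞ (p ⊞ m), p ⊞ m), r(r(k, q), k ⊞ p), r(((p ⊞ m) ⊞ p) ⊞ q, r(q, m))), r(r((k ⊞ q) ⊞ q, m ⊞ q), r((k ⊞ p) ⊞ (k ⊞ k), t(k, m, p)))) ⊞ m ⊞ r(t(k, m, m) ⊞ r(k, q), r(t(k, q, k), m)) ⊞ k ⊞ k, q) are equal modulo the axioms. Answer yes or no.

Left:  r((q ⊞ m) ⊞ (p ⊞ q) ⊞ k ⊞ t(t((m ⊞ (k ⊞ p)) ⊞ k, k ⊞ q ⊞ q, t(k, q, k)) ⊞ t(t(k, q, k), t(m, k, q), p ⊞ q), t(r(p ⊞ (k ⊞ m), m ⊞ k), r(r(k, q), p ⊞ k), r(m ⊞ p ⊞ q ⊞ p, r(q, m))), r(r(k ⊞ (q ⊞ q), m ⊞ q), r(k ⊞ k ⊞ k ⊞ p, t(k, m, p)))) ⊞ r(r(k, q) ⊞ t(k, m, m), r(t(k, q, k), m)), q)
  Descend into:  (q ⊞ m) ⊞ (p ⊞ q) ⊞ k ⊞ t(t((m ⊞ (k ⊞ p)) ⊞ k, k ⊞ q ⊞ q, t(k, q, k)) ⊞ t(t(k, q, k), t(m, k, q), p ⊞ q), t(r(p ⊞ (k ⊞ m), m ⊞ k), r(r(k, q), p ⊞ k), r(m ⊞ p ⊞ q ⊞ p, r(q, m))), r(r(k ⊞ (q ⊞ q), m ⊞ q), r(k ⊞ k ⊞ k ⊞ p, t(k, m, p)))) ⊞ r(r(k, q) ⊞ t(k, m, m), r(t(k, q, k), m))
  Un-nest:  q ⊞ m ⊞ p ⊞ q ⊞ k ⊞ t(t((m ⊞ (k ⊞ p)) ⊞ k, k ⊞ q ⊞ q, t(k, q, k)) ⊞ t(t(k, q, k), t(m, k, q), p ⊞ q), t(r(p ⊞ (k ⊞ m), m ⊞ k), r(r(k, q), p ⊞ k), r(m ⊞ p ⊞ q ⊞ p, r(q, m))), r(r(k ⊞ (q ⊞ q), m ⊞ q), r(k ⊞ k ⊞ k ⊞ p, t(k, m, p)))) ⊞ r(r(k, q) ⊞ t(k, m, m), r(t(k, q, k), m))
  Inside:  t(t((m ⊞ (k ⊞ p)) ⊞ k, k ⊞ q ⊞ q, t(k, q, k)) ⊞ t(t(k, q, k), t(m, k, q), p ⊞ q), t(r(p ⊞ (k ⊞ m), m ⊞ k), r(r(k, q), p ⊞ k), r(m ⊞ p ⊞ q ⊞ p, r(q, m))), r(r(k ⊞ (q ⊞ q), m ⊞ q), r(k ⊞ k ⊞ k ⊞ p, t(k, m, p))))  →  t(t(k ⊞ k ⊞ m ⊞ p, k ⊞ q ⊞ q, t(k, q, k)) ⊞ t(t(k, q, k), t(m, k, q), p ⊞ q), t(r(k ⊞ m ⊞ p, k ⊞ m), r(r(k, q), k ⊞ p), r(m ⊞ p ⊞ p ⊞ q, r(q, m))), r(r(k ⊞ q ⊞ q, m ⊞ q), r(k ⊞ k ⊞ k ⊞ p, t(k, m, p))))
  Order the arguments:  k ⊞ m ⊞ p ⊞ q ⊞ q ⊞ r(r(k, q) ⊞ t(k, m, m), r(t(k, q, k), m)) ⊞ t(t(k ⊞ k ⊞ m ⊞ p, k ⊞ q ⊞ q, t(k, q, k)) ⊞ t(t(k, q, k), t(m, k, q), p ⊞ q), t(r(k ⊞ m ⊞ p, k ⊞ m), r(r(k, q), k ⊞ p), r(m ⊞ p ⊞ p ⊞ q, r(q, m))), r(r(k ⊞ q ⊞ q, m ⊞ q), r(k ⊞ k ⊞ k ⊞ p, t(k, m, p))))
  Rebuild:  r(k ⊞ m ⊞ p ⊞ q ⊞ q ⊞ r(r(k, q) ⊞ t(k, m, m), r(t(k, q, k), m)) ⊞ t(t(k ⊞ k ⊞ m ⊞ p, k ⊞ q ⊞ q, t(k, q, k)) ⊞ t(t(k, q, k), t(m, k, q), p ⊞ q), t(r(k ⊞ m ⊞ p, k ⊞ m), r(r(k, q), k ⊞ p), r(m ⊞ p ⊞ p ⊞ q, r(q, m))), r(r(k ⊞ q ⊞ q, m ⊞ q), r(k ⊞ k ⊞ k ⊞ p, t(k, m, p)))), q)
Right:  r(q ⊞ q ⊞ t(t((m ⊞ k) ⊞ p ⊞ k, q ⊞ q ⊞ k, t(k, q, k)) ⊞ t(t(k, q, k), t(m, k, q), q ⊞ p), t(r(k ⊞ (p ⊞ m), p ⊞ m), r(r(k, q), k ⊞ p), r(((p ⊞ m) ⊞ p) ⊞ q, r(q, m))), r(r((k ⊞ q) ⊞ q, m ⊞ q), r((k ⊞ p) ⊞ (k ⊞ k), t(k, m, p)))) ⊞ m ⊞ r(t(k, m, m) ⊞ r(k, q), r(t(k, q, k), m)) ⊞ k ⊞ k, q)
  Work inside:  q ⊞ q ⊞ t(t((m ⊞ k) ⊞ p ⊞ k, q ⊞ q ⊞ k, t(k, q, k)) ⊞ t(t(k, q, k), t(m, k, q), q ⊞ p), t(r(k ⊞ (p ⊞ m), p ⊞ m), r(r(k, q), k ⊞ p), r(((p ⊞ m) ⊞ p) ⊞ q, r(q, m))), r(r((k ⊞ q) ⊞ q, m ⊞ q), r((k ⊞ p) ⊞ (k ⊞ k), t(k, m, p)))) ⊞ m ⊞ r(t(k, m, m) ⊞ r(k, q), r(t(k, q, k), m)) ⊞ k ⊞ k
  Canonicalize subterm:  t(t((m ⊞ k) ⊞ p ⊞ k, q ⊞ q ⊞ k, t(k, q, k)) ⊞ t(t(k, q, k), t(m, k, q), q ⊞ p), t(r(k ⊞ (p ⊞ m), p ⊞ m), r(r(k, q), k ⊞ p), r(((p ⊞ m) ⊞ p) ⊞ q, r(q, m))), r(r((k ⊞ q) ⊞ q, m ⊞ q), r((k ⊞ p) ⊞ (k ⊞ k), t(k, m, p))))  →  t(t(k ⊞ k ⊞ m ⊞ p, k ⊞ q ⊞ q, t(k, q, k)) ⊞ t(t(k, q, k), t(m, k, q), p ⊞ q), t(r(k ⊞ m ⊞ p, m ⊞ p), r(r(k, q), k ⊞ p), r(m ⊞ p ⊞ p ⊞ q, r(q, m))), r(r(k ⊞ q ⊞ q, m ⊞ q), r(k ⊞ k ⊞ k ⊞ p, t(k, m, p))))
  Inside:  r(t(k, m, m) ⊞ r(k, q), r(t(k, q, k), m))  →  r(r(k, q) ⊞ t(k, m, m), r(t(k, q, k), m))
  Sort arguments:  k ⊞ k ⊞ m ⊞ q ⊞ q ⊞ r(r(k, q) ⊞ t(k, m, m), r(t(k, q, k), m)) ⊞ t(t(k ⊞ k ⊞ m ⊞ p, k ⊞ q ⊞ q, t(k, q, k)) ⊞ t(t(k, q, k), t(m, k, q), p ⊞ q), t(r(k ⊞ m ⊞ p, m ⊞ p), r(r(k, q), k ⊞ p), r(m ⊞ p ⊞ p ⊞ q, r(q, m))), r(r(k ⊞ q ⊞ q, m ⊞ q), r(k ⊞ k ⊞ k ⊞ p, t(k, m, p))))
  Put back:  r(k ⊞ k ⊞ m ⊞ q ⊞ q ⊞ r(r(k, q) ⊞ t(k, m, m), r(t(k, q, k), m)) ⊞ t(t(k ⊞ k ⊞ m ⊞ p, k ⊞ q ⊞ q, t(k, q, k)) ⊞ t(t(k, q, k), t(m, k, q), p ⊞ q), t(r(k ⊞ m ⊞ p, m ⊞ p), r(r(k, q), k ⊞ p), r(m ⊞ p ⊞ p ⊞ q, r(q, m))), r(r(k ⊞ q ⊞ q, m ⊞ q), r(k ⊞ k ⊞ k ⊞ p, t(k, m, p)))), q)

Answer: no — r(k ⊞ m ⊞ p ⊞ q ⊞ q ⊞ r(r(k, q) ⊞ t(k, m, m), r(t(k, q, k), m)) ⊞ t(t(k ⊞ k ⊞ m ⊞ p, k ⊞ q ⊞ q, t(k, q, k)) ⊞ t(t(k, q, k), t(m, k, q), p ⊞ q), t(r(k ⊞ m ⊞ p, k ⊞ m), r(r(k, q), k ⊞ p), r(m ⊞ p ⊞ p ⊞ q, r(q, m))), r(r(k ⊞ q ⊞ q, m ⊞ q), r(k ⊞ k ⊞ k ⊞ p, t(k, m, p)))), q) vs r(k ⊞ k ⊞ m ⊞ q ⊞ q ⊞ r(r(k, q) ⊞ t(k, m, m), r(t(k, q, k), m)) ⊞ t(t(k ⊞ k ⊞ m ⊞ p, k ⊞ q ⊞ q, t(k, q, k)) ⊞ t(t(k, q, k), t(m, k, q), p ⊞ q), t(r(k ⊞ m ⊞ p, m ⊞ p), r(r(k, q), k ⊞ p), r(m ⊞ p ⊞ p ⊞ q, r(q, m))), r(r(k ⊞ q ⊞ q, m ⊞ q), r(k ⊞ k ⊞ k ⊞ p, t(k, m, p)))), q)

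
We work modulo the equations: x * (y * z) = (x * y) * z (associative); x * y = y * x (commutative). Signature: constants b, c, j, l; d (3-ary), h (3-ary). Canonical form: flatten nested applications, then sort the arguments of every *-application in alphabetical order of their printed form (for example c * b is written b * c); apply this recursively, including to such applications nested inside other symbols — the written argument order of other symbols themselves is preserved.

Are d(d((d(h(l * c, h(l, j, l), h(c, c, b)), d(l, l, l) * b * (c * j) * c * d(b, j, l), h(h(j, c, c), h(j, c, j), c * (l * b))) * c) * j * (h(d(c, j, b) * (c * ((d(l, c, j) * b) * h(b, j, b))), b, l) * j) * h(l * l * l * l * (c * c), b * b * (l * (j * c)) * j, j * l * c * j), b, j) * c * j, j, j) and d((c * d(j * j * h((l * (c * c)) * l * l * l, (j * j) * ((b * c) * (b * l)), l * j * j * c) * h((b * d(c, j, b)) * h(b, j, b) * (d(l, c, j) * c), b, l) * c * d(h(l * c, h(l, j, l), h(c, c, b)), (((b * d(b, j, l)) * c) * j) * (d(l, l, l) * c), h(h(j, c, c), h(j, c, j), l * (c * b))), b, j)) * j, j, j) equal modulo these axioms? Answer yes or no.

Answer: yes — both canonical forms are d(c * d(c * d(h(c * l, h(l, j, l), h(c, c, b)), b * c * c * d(b, j, l) * d(l, l, l) * j, h(h(j, c, c), h(j, c, j), b * c * l)) * h(b * c * d(c, j, b) * d(l, c, j) * h(b, j, b), b, l) * h(c * c * l * l * l * l, b * b * c * j * j * l, c * j * j * l) * j * j, b, j) * j, j, j)

Derivation:
Left:  d(d((d(h(l * c, h(l, j, l), h(c, c, b)), d(l, l, l) * b * (c * j) * c * d(b, j, l), h(h(j, c, c), h(j, c, j), c * (l * b))) * c) * j * (h(d(c, j, b) * (c * ((d(l, c, j) * b) * h(b, j, b))), b, l) * j) * h(l * l * l * l * (c * c), b * b * (l * (j * c)) * j, j * l * c * j), b, j) * c * j, j, j)
  Focus inside:  d((d(h(l * c, h(l, j, l), h(c, c, b)), d(l, l, l) * b * (c * j) * c * d(b, j, l), h(h(j, c, c), h(j, c, j), c * (l * b))) * c) * j * (h(d(c, j, b) * (c * ((d(l, c, j) * b) * h(b, j, b))), b, l) * j) * h(l * l * l * l * (c * c), b * b * (l * (j * c)) * j, j * l * c * j), b, j) * c * j
  Simplify inside:  d((d(h(l * c, h(l, j, l), h(c, c, b)), d(l, l, l) * b * (c * j) * c * d(b, j, l), h(h(j, c, c), h(j, c, j), c * (l * b))) * c) * j * (h(d(c, j, b) * (c * ((d(l, c, j) * b) * h(b, j, b))), b, l) * j) * h(l * l * l * l * (c * c), b * b * (l * (j * c)) * j, j * l * c * j), b, j)  →  d(c * d(h(c * l, h(l, j, l), h(c, c, b)), b * c * c * d(b, j, l) * d(l, l, l) * j, h(h(j, c, c), h(j, c, j), b * c * l)) * h(b * c * d(c, j, b) * d(l, c, j) * h(b, j, b), b, l) * h(c * c * l * l * l * l, b * b * c * j * j * l, c * j * j * l) * j * j, b, j)
  Order the arguments:  c * d(c * d(h(c * l, h(l, j, l), h(c, c, b)), b * c * c * d(b, j, l) * d(l, l, l) * j, h(h(j, c, c), h(j, c, j), b * c * l)) * h(b * c * d(c, j, b) * d(l, c, j) * h(b, j, b), b, l) * h(c * c * l * l * l * l, b * b * c * j * j * l, c * j * j * l) * j * j, b, j) * j
  Put back:  d(c * d(c * d(h(c * l, h(l, j, l), h(c, c, b)), b * c * c * d(b, j, l) * d(l, l, l) * j, h(h(j, c, c), h(j, c, j), b * c * l)) * h(b * c * d(c, j, b) * d(l, c, j) * h(b, j, b), b, l) * h(c * c * l * l * l * l, b * b * c * j * j * l, c * j * j * l) * j * j, b, j) * j, j, j)
Right:  d((c * d(j * j * h((l * (c * c)) * l * l * l, (j * j) * ((b * c) * (b * l)), l * j * j * c) * h((b * d(c, j, b)) * h(b, j, b) * (d(l, c, j) * c), b, l) * c * d(h(l * c, h(l, j, l), h(c, c, b)), (((b * d(b, j, l)) * c) * j) * (d(l, l, l) * c), h(h(j, c, c), h(j, c, j), l * (c * b))), b, j)) * j, j, j)
  Focus inside:  (c * d(j * j * h((l * (c * c)) * l * l * l, (j * j) * ((b * c) * (b * l)), l * j * j * c) * h((b * d(c, j, b)) * h(b, j, b) * (d(l, c, j) * c), b, l) * c * d(h(l * c, h(l, j, l), h(c, c, b)), (((b * d(b, j, l)) * c) * j) * (d(l, l, l) * c), h(h(j, c, c), h(j, c, j), l * (c * b))), b, j)) * j
  Flatten:  c * d(j * j * h((l * (c * c)) * l * l * l, (j * j) * ((b * c) * (b * l)), l * j * j * c) * h((b * d(c, j, b)) * h(b, j, b) * (d(l, c, j) * c), b, l) * c * d(h(l * c, h(l, j, l), h(c, c, b)), (((b * d(b, j, l)) * c) * j) * (d(l, l, l) * c), h(h(j, c, c), h(j, c, j), l * (c * b))), b, j) * j
  Canonicalize subterm:  d(j * j * h((l * (c * c)) * l * l * l, (j * j) * ((b * c) * (b * l)), l * j * j * c) * h((b * d(c, j, b)) * h(b, j, b) * (d(l, c, j) * c), b, l) * c * d(h(l * c, h(l, j, l), h(c, c, b)), (((b * d(b, j, l)) * c) * j) * (d(l, l, l) * c), h(h(j, c, c), h(j, c, j), l * (c * b))), b, j)  →  d(c * d(h(c * l, h(l, j, l), h(c, c, b)), b * c * c * d(b, j, l) * d(l, l, l) * j, h(h(j, c, c), h(j, c, j), b * c * l)) * h(b * c * d(c, j, b) * d(l, c, j) * h(b, j, b), b, l) * h(c * c * l * l * l * l, b * b * c * j * j * l, c * j * j * l) * j * j, b, j)
  Order the arguments:  c * d(c * d(h(c * l, h(l, j, l), h(c, c, b)), b * c * c * d(b, j, l) * d(l, l, l) * j, h(h(j, c, c), h(j, c, j), b * c * l)) * h(b * c * d(c, j, b) * d(l, c, j) * h(b, j, b), b, l) * h(c * c * l * l * l * l, b * b * c * j * j * l, c * j * j * l) * j * j, b, j) * j
  Rebuild:  d(c * d(c * d(h(c * l, h(l, j, l), h(c, c, b)), b * c * c * d(b, j, l) * d(l, l, l) * j, h(h(j, c, c), h(j, c, j), b * c * l)) * h(b * c * d(c, j, b) * d(l, c, j) * h(b, j, b), b, l) * h(c * c * l * l * l * l, b * b * c * j * j * l, c * j * j * l) * j * j, b, j) * j, j, j)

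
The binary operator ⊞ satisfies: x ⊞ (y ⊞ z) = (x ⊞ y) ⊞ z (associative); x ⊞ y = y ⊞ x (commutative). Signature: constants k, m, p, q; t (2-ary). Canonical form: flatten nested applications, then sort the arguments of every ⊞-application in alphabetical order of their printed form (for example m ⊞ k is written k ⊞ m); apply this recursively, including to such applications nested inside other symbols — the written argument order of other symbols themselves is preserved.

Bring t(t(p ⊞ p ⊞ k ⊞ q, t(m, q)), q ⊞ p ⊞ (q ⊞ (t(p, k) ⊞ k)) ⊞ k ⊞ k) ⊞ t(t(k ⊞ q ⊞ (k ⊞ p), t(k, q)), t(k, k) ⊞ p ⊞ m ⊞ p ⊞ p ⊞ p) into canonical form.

Inside:  t(t(p ⊞ p ⊞ k ⊞ q, t(m, q)), q ⊞ p ⊞ (q ⊞ (t(p, k) ⊞ k)) ⊞ k ⊞ k)  →  t(t(k ⊞ p ⊞ p ⊞ q, t(m, q)), k ⊞ k ⊞ k ⊞ p ⊞ q ⊞ q ⊞ t(p, k))
Simplify inside:  t(t(k ⊞ q ⊞ (k ⊞ p), t(k, q)), t(k, k) ⊞ p ⊞ m ⊞ p ⊞ p ⊞ p)  →  t(t(k ⊞ k ⊞ p ⊞ q, t(k, q)), m ⊞ p ⊞ p ⊞ p ⊞ p ⊞ t(k, k))
Sort:  t(t(k ⊞ k ⊞ p ⊞ q, t(k, q)), m ⊞ p ⊞ p ⊞ p ⊞ p ⊞ t(k, k)) ⊞ t(t(k ⊞ p ⊞ p ⊞ q, t(m, q)), k ⊞ k ⊞ k ⊞ p ⊞ q ⊞ q ⊞ t(p, k))

Answer: t(t(k ⊞ k ⊞ p ⊞ q, t(k, q)), m ⊞ p ⊞ p ⊞ p ⊞ p ⊞ t(k, k)) ⊞ t(t(k ⊞ p ⊞ p ⊞ q, t(m, q)), k ⊞ k ⊞ k ⊞ p ⊞ q ⊞ q ⊞ t(p, k))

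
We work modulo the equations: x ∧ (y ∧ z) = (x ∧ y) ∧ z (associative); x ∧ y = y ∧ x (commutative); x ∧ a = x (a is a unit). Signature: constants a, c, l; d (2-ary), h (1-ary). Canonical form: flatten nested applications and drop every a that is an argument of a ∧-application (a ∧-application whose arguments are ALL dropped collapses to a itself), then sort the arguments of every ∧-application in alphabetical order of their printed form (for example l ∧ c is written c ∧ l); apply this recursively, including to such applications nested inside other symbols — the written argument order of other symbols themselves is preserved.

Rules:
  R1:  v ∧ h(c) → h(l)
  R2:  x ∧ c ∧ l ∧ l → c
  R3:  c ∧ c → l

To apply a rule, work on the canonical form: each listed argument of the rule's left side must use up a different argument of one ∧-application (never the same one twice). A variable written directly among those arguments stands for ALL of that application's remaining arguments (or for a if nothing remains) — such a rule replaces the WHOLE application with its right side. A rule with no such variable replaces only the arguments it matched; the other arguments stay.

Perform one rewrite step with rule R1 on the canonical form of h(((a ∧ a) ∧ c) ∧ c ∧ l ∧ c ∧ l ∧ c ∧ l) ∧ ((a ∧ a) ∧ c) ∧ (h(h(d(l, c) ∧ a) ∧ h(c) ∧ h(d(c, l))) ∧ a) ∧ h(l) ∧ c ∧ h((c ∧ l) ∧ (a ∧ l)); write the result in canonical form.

Answer: c ∧ c ∧ h(c ∧ c ∧ c ∧ c ∧ l ∧ l ∧ l) ∧ h(c ∧ l ∧ l) ∧ h(h(l)) ∧ h(l)

Derivation:
Canonical form:  c ∧ c ∧ h(c ∧ c ∧ c ∧ c ∧ l ∧ l ∧ l) ∧ h(c ∧ l ∧ l) ∧ h(h(c) ∧ h(d(c, l)) ∧ h(d(l, c))) ∧ h(l)
R1 matches:  uses h(c);  v := h(d(c, l)) ∧ h(d(l, c))
The extension variable absorbs all remaining arguments, so the whole application is rewritten.
New term:  c ∧ c ∧ h(c ∧ c ∧ c ∧ c ∧ l ∧ l ∧ l) ∧ h(c ∧ l ∧ l) ∧ h(h(l)) ∧ h(l)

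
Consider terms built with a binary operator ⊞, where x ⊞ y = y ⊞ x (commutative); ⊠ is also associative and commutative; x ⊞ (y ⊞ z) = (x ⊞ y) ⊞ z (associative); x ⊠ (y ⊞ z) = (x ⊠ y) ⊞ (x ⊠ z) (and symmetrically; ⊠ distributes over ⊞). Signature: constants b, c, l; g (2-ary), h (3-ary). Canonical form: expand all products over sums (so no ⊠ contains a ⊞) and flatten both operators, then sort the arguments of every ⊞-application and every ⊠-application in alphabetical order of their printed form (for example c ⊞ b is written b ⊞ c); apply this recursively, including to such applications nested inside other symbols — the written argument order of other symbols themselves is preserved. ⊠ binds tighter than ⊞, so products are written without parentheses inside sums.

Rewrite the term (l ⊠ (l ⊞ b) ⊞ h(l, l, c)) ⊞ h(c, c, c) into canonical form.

Distribute:  l ⊠ l ⊞ b ⊠ l ⊞ h(l, l, c) ⊞ h(c, c, c)
Sort arguments:  b ⊠ l ⊞ h(c, c, c) ⊞ h(l, l, c) ⊞ l ⊠ l

Answer: b ⊠ l ⊞ h(c, c, c) ⊞ h(l, l, c) ⊞ l ⊠ l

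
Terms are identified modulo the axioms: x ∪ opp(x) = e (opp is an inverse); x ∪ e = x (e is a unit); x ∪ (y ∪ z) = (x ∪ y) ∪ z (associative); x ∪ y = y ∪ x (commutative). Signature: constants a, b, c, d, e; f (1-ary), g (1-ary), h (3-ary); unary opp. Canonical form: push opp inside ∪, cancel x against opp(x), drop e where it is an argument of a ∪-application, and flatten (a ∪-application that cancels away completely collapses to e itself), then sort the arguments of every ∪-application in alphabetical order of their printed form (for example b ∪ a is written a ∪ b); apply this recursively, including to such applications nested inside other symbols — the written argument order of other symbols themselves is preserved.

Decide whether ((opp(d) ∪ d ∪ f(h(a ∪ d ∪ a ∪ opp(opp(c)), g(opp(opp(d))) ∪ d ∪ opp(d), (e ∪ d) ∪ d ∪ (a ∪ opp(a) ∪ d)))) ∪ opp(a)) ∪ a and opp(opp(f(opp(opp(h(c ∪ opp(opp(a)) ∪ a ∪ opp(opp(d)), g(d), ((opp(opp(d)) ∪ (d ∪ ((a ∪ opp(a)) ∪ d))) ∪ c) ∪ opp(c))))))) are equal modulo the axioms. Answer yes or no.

Left:  ((opp(d) ∪ d ∪ f(h(a ∪ d ∪ a ∪ opp(opp(c)), g(opp(opp(d))) ∪ d ∪ opp(d), (e ∪ d) ∪ d ∪ (a ∪ opp(a) ∪ d)))) ∪ opp(a)) ∪ a
  Push opp inside:  distribute opp over ∪ and collapse double opp
  Cancel inverse pairs:  d cancels; a cancels
  Combine occurrences:  f(h(a ∪ a ∪ c ∪ d, g(d), d ∪ d ∪ d))
Right:  opp(opp(f(opp(opp(h(c ∪ opp(opp(a)) ∪ a ∪ opp(opp(d)), g(d), ((opp(opp(d)) ∪ (d ∪ ((a ∪ opp(a)) ∪ d))) ∪ c) ∪ opp(c)))))))
  Push opp inside:  distribute opp over ∪ and collapse double opp
  Collect:  f(h(a ∪ a ∪ c ∪ d, g(d), d ∪ d ∪ d))

Answer: yes — both canonical forms are f(h(a ∪ a ∪ c ∪ d, g(d), d ∪ d ∪ d))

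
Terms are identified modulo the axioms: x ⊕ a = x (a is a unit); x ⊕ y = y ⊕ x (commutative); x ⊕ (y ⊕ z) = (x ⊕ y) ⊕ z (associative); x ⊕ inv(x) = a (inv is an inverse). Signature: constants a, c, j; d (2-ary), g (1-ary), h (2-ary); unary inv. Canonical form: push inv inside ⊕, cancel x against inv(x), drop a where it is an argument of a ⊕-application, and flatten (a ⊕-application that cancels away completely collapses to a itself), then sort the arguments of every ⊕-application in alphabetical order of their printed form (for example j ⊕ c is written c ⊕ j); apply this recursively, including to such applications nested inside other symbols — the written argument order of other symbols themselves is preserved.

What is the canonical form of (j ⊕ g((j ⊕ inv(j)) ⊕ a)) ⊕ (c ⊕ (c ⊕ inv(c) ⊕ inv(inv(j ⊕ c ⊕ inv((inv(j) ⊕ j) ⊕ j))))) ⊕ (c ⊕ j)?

Push inv inside:  distribute inv over ⊕ and collapse double inv
Combine occurrences:  j ⊕ j ⊕ g(a) ⊕ c ⊕ c ⊕ c
Sort arguments:  c ⊕ c ⊕ c ⊕ g(a) ⊕ j ⊕ j

Answer: c ⊕ c ⊕ c ⊕ g(a) ⊕ j ⊕ j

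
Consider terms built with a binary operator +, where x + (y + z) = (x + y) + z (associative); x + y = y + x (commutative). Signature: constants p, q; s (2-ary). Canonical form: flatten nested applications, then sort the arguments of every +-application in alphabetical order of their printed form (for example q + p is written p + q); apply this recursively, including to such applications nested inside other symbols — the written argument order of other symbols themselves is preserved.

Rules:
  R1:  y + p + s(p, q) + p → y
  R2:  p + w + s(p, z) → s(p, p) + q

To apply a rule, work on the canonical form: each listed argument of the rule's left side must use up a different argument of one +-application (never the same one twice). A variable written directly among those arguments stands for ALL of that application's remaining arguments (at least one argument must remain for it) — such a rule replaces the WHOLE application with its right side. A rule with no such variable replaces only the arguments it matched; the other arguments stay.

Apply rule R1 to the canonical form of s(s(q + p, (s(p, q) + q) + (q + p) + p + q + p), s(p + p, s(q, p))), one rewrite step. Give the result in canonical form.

Canonical form:  s(s(p + q, p + p + p + q + q + q + s(p, q)), s(p + p, s(q, p)))
Apply R1:  consuming p, p, s(p, q);  y := p + q + q + q
Every leftover argument binds to the variable; the entire application is replaced.
Result:  s(s(p + q, p + q + q + q), s(p + p, s(q, p)))

Answer: s(s(p + q, p + q + q + q), s(p + p, s(q, p)))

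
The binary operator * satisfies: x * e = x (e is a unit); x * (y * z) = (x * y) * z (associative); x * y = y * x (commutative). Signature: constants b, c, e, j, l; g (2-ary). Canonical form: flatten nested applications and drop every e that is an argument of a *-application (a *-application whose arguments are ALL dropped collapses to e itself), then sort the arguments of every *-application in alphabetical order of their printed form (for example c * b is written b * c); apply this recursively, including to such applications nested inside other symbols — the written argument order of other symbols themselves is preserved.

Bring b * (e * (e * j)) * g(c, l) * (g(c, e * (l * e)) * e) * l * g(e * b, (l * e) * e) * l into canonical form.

Un-nest:  b * e * e * j * g(c, l) * g(c, e * (l * e)) * e * l * g(e * b, (l * e) * e) * l
Canonicalize subterm:  g(c, e * (l * e))  →  g(c, l)
Inside:  g(e * b, (l * e) * e)  →  g(b, l)
Units out:  drop e (×3)
Order the arguments:  b * g(b, l) * g(c, l) * g(c, l) * j * l * l

Answer: b * g(b, l) * g(c, l) * g(c, l) * j * l * l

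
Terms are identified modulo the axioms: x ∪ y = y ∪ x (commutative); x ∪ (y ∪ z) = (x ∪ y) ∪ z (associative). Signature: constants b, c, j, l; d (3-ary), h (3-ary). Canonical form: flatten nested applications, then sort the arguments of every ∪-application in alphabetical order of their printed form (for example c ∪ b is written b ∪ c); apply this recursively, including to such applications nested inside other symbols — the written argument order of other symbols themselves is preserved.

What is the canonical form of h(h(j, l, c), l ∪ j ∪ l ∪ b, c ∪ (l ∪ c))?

Answer: h(h(j, l, c), b ∪ j ∪ l ∪ l, c ∪ c ∪ l)

Derivation:
Work inside:  c ∪ (l ∪ c)
Merge nested applications:  c ∪ l ∪ c
Sort:  c ∪ c ∪ l
Rebuild:  h(h(j, l, c), b ∪ j ∪ l ∪ l, c ∪ c ∪ l)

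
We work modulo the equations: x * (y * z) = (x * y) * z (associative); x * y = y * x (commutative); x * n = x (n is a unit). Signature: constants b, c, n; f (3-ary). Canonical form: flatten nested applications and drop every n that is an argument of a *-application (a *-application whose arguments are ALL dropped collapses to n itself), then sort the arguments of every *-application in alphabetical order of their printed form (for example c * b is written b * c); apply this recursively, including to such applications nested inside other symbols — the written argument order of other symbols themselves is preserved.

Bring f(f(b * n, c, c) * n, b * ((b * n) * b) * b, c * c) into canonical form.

Answer: f(f(b, c, c), b * b * b * b, c * c)

Derivation:
Work inside:  b * ((b * n) * b) * b
Un-nest:  b * b * n * b * b
Unit:  drop n
Order the arguments:  b * b * b * b
Put back:  f(f(b, c, c), b * b * b * b, c * c)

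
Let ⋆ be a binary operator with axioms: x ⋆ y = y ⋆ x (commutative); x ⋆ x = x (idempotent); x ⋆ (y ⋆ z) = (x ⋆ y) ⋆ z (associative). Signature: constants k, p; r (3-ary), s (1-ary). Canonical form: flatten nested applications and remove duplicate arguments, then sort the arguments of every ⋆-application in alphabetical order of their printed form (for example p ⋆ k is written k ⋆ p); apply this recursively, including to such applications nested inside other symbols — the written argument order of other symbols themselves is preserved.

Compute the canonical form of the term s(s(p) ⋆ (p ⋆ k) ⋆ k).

Focus inside:  s(p) ⋆ (p ⋆ k) ⋆ k
Un-nest:  s(p) ⋆ p ⋆ k ⋆ k
Drop duplicates:  drop duplicate k
Sort:  k ⋆ p ⋆ s(p)
Rebuild:  s(k ⋆ p ⋆ s(p))

Answer: s(k ⋆ p ⋆ s(p))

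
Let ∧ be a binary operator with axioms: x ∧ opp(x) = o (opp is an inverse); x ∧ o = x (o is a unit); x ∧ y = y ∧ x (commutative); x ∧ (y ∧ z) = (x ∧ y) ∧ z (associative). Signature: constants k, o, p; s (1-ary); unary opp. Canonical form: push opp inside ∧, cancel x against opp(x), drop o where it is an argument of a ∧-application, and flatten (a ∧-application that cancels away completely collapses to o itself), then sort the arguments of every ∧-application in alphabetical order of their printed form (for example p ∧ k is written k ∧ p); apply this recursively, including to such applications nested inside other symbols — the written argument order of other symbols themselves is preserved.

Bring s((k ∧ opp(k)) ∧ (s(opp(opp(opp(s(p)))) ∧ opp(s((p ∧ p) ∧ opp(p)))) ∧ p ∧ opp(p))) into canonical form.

Answer: s(s(opp(s(p)) ∧ opp(s(p))))

Derivation:
Work inside:  (k ∧ opp(k)) ∧ (s(opp(opp(opp(s(p)))) ∧ opp(s((p ∧ p) ∧ opp(p)))) ∧ p ∧ opp(p))
Push opp inside:  distribute opp over ∧ and collapse double opp
Inverses cancel:  k cancels; p cancels
Collect:  s(opp(s(p)) ∧ opp(s(p)))
Rebuild:  s(s(opp(s(p)) ∧ opp(s(p))))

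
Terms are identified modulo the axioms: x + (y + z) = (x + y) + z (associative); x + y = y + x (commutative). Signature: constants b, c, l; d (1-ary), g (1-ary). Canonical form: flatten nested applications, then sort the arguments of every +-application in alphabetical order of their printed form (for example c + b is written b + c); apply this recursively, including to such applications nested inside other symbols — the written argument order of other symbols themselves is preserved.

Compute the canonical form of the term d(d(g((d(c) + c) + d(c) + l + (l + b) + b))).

Work inside:  (d(c) + c) + d(c) + l + (l + b) + b
Flatten:  d(c) + c + d(c) + l + l + b + b
Sort:  b + b + c + d(c) + d(c) + l + l
Reassemble:  d(d(g(b + b + c + d(c) + d(c) + l + l)))

Answer: d(d(g(b + b + c + d(c) + d(c) + l + l)))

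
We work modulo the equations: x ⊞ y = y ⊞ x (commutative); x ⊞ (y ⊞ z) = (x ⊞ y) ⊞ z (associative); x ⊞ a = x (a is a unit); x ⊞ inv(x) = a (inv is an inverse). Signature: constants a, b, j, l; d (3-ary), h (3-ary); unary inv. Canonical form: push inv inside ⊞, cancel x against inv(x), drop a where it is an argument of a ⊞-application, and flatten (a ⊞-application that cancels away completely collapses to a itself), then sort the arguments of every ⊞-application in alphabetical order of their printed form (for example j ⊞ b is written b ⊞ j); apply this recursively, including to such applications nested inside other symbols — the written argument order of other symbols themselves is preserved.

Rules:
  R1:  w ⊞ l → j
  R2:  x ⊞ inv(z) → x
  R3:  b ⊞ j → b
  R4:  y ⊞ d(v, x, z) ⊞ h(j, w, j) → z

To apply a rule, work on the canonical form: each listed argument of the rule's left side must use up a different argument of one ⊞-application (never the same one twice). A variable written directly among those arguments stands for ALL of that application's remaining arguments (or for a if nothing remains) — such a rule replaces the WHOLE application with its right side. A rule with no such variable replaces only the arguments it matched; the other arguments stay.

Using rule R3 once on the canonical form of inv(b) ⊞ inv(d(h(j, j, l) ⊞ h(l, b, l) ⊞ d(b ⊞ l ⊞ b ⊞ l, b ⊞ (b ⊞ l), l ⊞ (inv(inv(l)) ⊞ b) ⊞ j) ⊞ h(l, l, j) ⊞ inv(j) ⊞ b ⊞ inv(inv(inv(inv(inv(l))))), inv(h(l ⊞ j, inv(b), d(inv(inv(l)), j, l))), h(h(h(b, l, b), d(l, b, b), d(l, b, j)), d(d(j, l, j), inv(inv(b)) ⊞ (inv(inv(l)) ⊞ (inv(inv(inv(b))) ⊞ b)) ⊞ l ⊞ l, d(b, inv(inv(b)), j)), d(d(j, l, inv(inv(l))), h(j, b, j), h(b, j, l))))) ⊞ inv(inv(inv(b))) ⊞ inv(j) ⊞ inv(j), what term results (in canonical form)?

Answer: inv(b) ⊞ inv(b) ⊞ inv(d(b ⊞ d(b ⊞ b ⊞ l ⊞ l, b ⊞ b ⊞ l, b ⊞ l ⊞ l) ⊞ h(j, j, l) ⊞ h(l, b, l) ⊞ h(l, l, j) ⊞ inv(j) ⊞ inv(l), inv(h(j ⊞ l, inv(b), d(l, j, l))), h(h(h(b, l, b), d(l, b, b), d(l, b, j)), d(d(j, l, j), b ⊞ l ⊞ l ⊞ l, d(b, b, j)), d(d(j, l, l), h(j, b, j), h(b, j, l))))) ⊞ inv(j) ⊞ inv(j)

Derivation:
Canonical form:  inv(b) ⊞ inv(b) ⊞ inv(d(b ⊞ d(b ⊞ b ⊞ l ⊞ l, b ⊞ b ⊞ l, b ⊞ j ⊞ l ⊞ l) ⊞ h(j, j, l) ⊞ h(l, b, l) ⊞ h(l, l, j) ⊞ inv(j) ⊞ inv(l), inv(h(j ⊞ l, inv(b), d(l, j, l))), h(h(h(b, l, b), d(l, b, b), d(l, b, j)), d(d(j, l, j), b ⊞ l ⊞ l ⊞ l, d(b, b, j)), d(d(j, l, l), h(j, b, j), h(b, j, l))))) ⊞ inv(j) ⊞ inv(j)
Apply R3:  consuming b, j
New term:  inv(b) ⊞ inv(b) ⊞ inv(d(b ⊞ d(b ⊞ b ⊞ l ⊞ l, b ⊞ b ⊞ l, b ⊞ l ⊞ l) ⊞ h(j, j, l) ⊞ h(l, b, l) ⊞ h(l, l, j) ⊞ inv(j) ⊞ inv(l), inv(h(j ⊞ l, inv(b), d(l, j, l))), h(h(h(b, l, b), d(l, b, b), d(l, b, j)), d(d(j, l, j), b ⊞ l ⊞ l ⊞ l, d(b, b, j)), d(d(j, l, l), h(j, b, j), h(b, j, l))))) ⊞ inv(j) ⊞ inv(j)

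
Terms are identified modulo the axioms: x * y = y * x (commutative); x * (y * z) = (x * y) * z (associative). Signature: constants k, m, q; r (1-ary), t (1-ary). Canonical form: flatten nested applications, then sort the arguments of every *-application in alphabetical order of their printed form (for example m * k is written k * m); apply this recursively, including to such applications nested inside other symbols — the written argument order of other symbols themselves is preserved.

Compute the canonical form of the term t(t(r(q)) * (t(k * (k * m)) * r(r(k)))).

Descend into:  t(r(q)) * (t(k * (k * m)) * r(r(k)))
Un-nest:  t(r(q)) * t(k * (k * m)) * r(r(k))
Inside:  t(k * (k * m))  →  t(k * k * m)
Sort arguments:  r(r(k)) * t(k * k * m) * t(r(q))
Rebuild:  t(r(r(k)) * t(k * k * m) * t(r(q)))

Answer: t(r(r(k)) * t(k * k * m) * t(r(q)))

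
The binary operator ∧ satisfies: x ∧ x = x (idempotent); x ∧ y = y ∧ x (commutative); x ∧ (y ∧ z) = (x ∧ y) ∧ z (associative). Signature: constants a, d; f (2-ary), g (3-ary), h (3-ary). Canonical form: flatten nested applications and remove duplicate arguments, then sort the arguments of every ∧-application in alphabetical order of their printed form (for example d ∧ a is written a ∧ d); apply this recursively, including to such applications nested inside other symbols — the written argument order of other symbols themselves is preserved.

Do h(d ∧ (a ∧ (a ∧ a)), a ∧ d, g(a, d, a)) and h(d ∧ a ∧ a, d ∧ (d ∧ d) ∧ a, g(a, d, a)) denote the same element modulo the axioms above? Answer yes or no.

Answer: yes — both canonical forms are h(a ∧ d, a ∧ d, g(a, d, a))

Derivation:
Left:  h(d ∧ (a ∧ (a ∧ a)), a ∧ d, g(a, d, a))
  Work inside:  d ∧ (a ∧ (a ∧ a))
  Flatten:  d ∧ a ∧ a ∧ a
  Idempotence:  drop duplicate a, a
  Order the arguments:  a ∧ d
  Rebuild:  h(a ∧ d, a ∧ d, g(a, d, a))
Right:  h(d ∧ a ∧ a, d ∧ (d ∧ d) ∧ a, g(a, d, a))
  Focus inside:  d ∧ (d ∧ d) ∧ a
  Un-nest:  d ∧ d ∧ d ∧ a
  Idempotence:  drop duplicate d, d
  Order the arguments:  a ∧ d
  Reassemble:  h(a ∧ d, a ∧ d, g(a, d, a))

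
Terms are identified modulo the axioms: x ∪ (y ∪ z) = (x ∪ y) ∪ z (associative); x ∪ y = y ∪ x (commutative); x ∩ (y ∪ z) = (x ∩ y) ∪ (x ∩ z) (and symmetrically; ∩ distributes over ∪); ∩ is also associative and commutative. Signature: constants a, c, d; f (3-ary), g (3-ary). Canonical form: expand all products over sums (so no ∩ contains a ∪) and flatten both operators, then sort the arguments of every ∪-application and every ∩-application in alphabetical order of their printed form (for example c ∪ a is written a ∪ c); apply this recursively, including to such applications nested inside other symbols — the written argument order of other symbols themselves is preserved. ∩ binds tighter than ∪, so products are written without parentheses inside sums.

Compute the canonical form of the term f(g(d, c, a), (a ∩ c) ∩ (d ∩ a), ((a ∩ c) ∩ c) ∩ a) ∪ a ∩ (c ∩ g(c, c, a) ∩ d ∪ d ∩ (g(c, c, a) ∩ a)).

Answer: a ∩ a ∩ d ∩ g(c, c, a) ∪ a ∩ c ∩ d ∩ g(c, c, a) ∪ f(g(d, c, a), a ∩ a ∩ c ∩ d, a ∩ a ∩ c ∩ c)

Derivation:
Distribute:  f(g(d, c, a), a ∩ a ∩ c ∩ d, a ∩ a ∩ c ∩ c) ∪ a ∩ c ∩ d ∩ g(c, c, a) ∪ a ∩ a ∩ d ∩ g(c, c, a)
Sort arguments:  a ∩ a ∩ d ∩ g(c, c, a) ∪ a ∩ c ∩ d ∩ g(c, c, a) ∪ f(g(d, c, a), a ∩ a ∩ c ∩ d, a ∩ a ∩ c ∩ c)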